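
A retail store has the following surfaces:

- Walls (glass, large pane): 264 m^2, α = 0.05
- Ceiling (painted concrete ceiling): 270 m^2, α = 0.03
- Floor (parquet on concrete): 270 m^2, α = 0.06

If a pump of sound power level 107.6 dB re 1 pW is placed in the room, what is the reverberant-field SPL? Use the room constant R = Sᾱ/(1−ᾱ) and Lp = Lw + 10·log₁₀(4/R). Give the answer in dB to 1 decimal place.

97.7 dB

Σ(Sᵢαᵢ) = 264·0.05 + 270·0.03 + 270·0.06 = 37.500; total area S = 804.0 m^2.
ᾱ = 0.0466, so room constant R = A/(1−ᾱ) = 39.333 m^2.
Lp = 107.6 + 10·log₁₀(4/39.333) = 107.6 + (-9.93) = 97.7 dB.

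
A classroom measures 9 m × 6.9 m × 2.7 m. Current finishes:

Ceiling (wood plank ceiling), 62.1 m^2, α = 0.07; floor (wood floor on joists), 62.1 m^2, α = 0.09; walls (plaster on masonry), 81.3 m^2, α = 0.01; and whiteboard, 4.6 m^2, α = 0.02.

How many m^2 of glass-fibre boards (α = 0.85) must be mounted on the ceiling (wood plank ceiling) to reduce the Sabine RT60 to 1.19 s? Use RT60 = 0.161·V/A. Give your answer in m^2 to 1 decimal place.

15.2

A₁ = Σ Sᵢαᵢ = 62.1·0.07 + 62.1·0.09 + 81.3·0.01 + 4.6·0.02 = 10.841 sabins.
V = 167.67 m³. Target absorption A₂ = 0.161 × 167.67 / 1.19 = 22.685 sabins.
Absorption to add: 22.685 − 10.841 = 11.844 sabins.
Net gain per m^2: Δα = 0.85 − 0.07 = 0.78.
Area = ΔA/Δα = 11.844/0.78 = 15.2 m^2.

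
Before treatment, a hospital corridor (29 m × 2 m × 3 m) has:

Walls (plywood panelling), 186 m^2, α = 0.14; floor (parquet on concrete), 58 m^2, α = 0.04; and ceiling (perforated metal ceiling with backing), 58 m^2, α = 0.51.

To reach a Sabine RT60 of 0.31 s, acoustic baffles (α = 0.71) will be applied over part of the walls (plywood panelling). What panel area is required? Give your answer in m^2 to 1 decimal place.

Summing Sᵢαᵢ: 26.040 + 2.320 + 29.580 → A₁ = 57.940 sabins.
Required A₂ = 0.161·174/0.31 = 90.368 sabins.
Absorption to add: 90.368 − 57.940 = 32.428 sabins.
Net gain per m^2: Δα = 0.71 − 0.14 = 0.57.
Area = ΔA/Δα = 32.428/0.57 = 56.9 m^2.

56.9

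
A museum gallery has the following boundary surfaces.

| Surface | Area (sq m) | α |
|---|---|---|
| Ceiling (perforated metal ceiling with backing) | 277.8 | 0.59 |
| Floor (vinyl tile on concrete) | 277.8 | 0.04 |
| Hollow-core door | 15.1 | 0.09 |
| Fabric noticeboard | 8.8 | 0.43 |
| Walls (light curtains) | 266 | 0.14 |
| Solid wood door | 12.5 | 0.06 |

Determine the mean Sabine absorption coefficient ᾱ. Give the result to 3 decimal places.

S = Σ Sᵢ = 277.8 + 277.8 + 15.1 + 8.8 + 266 + 12.5 = 858.0 sq m.
A = 277.8*0.59 + 277.8*0.04 + 15.1*0.09 + 8.8*0.43 + 266*0.14 + 12.5*0.06 = 218.147 sabins.
ᾱ = 218.147 / 858.0 = 0.254.

0.254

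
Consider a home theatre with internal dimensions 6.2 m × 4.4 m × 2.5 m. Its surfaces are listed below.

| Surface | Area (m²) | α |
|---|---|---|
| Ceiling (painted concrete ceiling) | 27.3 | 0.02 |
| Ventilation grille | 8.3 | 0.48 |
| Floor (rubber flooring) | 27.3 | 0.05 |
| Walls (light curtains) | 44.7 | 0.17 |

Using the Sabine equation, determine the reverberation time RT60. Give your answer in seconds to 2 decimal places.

A = Σ Sᵢαᵢ = 27.3*0.02 + 8.3*0.48 + 27.3*0.05 + 44.7*0.17 = 13.494 sabins.
V = 6.2·4.4·2.5 = 68.2 m³.
RT60 = 0.161 · V / A = 0.161 × 68.2 / 13.494 = 0.81 s.

0.81 sec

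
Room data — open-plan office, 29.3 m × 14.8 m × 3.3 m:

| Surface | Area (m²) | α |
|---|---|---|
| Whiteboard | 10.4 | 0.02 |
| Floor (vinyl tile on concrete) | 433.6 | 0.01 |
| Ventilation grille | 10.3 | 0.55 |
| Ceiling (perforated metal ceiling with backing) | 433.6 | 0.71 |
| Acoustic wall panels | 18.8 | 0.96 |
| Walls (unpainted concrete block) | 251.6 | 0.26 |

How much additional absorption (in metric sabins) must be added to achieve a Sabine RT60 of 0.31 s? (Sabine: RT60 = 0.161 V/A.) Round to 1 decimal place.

Summing Sᵢαᵢ: 0.208 + 4.336 + 5.665 + 307.856 + 18.048 + 65.416 → A₁ = 401.529 sabins.
Target A₂ = 0.161·1431.012/0.31 = 743.203 sabins (V = 1431.012 m³).
Shortfall: 743.203 − 401.529 = 341.7 sabins.

341.7 sabins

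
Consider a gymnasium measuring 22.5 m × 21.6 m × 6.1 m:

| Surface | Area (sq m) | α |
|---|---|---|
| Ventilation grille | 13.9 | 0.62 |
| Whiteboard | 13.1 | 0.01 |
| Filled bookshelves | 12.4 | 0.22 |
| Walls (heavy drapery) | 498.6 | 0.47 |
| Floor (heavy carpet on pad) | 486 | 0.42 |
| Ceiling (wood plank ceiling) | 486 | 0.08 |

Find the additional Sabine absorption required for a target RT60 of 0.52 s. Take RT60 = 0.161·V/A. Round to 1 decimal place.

Summing Sᵢαᵢ: 8.618 + 0.131 + 2.728 + 234.342 + 204.120 + 38.880 → A₁ = 488.819 sabins.
For T = 0.52 s, need A₂ = 0.161·V/T = 0.161·2964.6/0.52 = 917.886 sabins.
Shortfall: 917.886 − 488.819 = 429.1 sabins.

429.1 sabins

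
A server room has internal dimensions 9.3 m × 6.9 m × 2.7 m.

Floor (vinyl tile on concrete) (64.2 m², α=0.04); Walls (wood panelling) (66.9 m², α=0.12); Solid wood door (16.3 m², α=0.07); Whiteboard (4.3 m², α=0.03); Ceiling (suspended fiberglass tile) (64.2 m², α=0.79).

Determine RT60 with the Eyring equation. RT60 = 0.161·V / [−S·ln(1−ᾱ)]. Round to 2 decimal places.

S = Σ Sᵢ = 215.9 m².
Absorption A = 64.2×0.04 + 66.9×0.12 + 16.3×0.07 + 4.3×0.03 + 64.2×0.79 = 62.584 sabins.
Mean coefficient ᾱ = A/S = 0.2899.
Eyring denominator: −S ln(1−ᾱ) = 73.913.
V = 9.3 × 6.9 × 2.7 = 173.259 m³.
T = 0.161·V/[−S·ln(1−ᾱ)] = 0.161·173.259/73.913 = 0.38 s.

0.38 s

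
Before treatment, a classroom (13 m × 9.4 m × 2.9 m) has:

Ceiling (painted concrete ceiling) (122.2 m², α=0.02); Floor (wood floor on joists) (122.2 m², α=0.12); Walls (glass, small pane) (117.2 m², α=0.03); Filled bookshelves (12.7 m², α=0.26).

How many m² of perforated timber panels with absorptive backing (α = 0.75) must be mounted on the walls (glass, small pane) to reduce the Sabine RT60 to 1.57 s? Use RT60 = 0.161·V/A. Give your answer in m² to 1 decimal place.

Equivalent absorption area: A₁ = 122.2*0.02 + 122.2*0.12 + 117.2*0.03 + 12.7*0.26 = 23.926 m².
V = 354.38 m³. Target absorption A₂ = 0.161 × 354.38 / 1.57 = 36.341 sabins.
ΔA needed = 36.341 − 23.926 = 12.415 sabins.
Each m² of panel replacing the walls (glass, small pane) adds (0.75 − 0.03) = 0.72 sabins.
Panel area = 12.415 / 0.72 = 17.2 m².

17.2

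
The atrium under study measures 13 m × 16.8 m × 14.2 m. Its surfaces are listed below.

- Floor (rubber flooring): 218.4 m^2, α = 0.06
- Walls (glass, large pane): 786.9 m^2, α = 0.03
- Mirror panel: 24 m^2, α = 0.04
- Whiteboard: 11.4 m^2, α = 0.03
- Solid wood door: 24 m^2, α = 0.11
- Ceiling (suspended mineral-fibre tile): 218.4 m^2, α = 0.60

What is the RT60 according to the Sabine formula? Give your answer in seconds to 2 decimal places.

2.91 sec

A = Σ Sᵢαᵢ = 218.4*0.06 + 786.9*0.03 + 24*0.04 + 11.4*0.03 + 24*0.11 + 218.4*0.60 = 171.693 sabins.
Room volume: 3101.28 m³.
RT60 = 0.161 · V / A = 0.161 × 3101.28 / 171.693 = 2.91 s.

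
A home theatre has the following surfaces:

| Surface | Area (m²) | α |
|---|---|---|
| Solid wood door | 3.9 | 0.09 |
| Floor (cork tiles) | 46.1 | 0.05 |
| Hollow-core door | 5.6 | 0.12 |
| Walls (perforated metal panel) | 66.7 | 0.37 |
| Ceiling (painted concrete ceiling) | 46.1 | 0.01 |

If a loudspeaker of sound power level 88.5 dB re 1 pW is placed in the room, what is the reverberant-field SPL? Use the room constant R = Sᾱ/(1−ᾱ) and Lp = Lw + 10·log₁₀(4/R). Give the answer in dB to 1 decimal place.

79.2 dB

A = 28.468 sabins; S = 168.4 m².
ᾱ = 28.468/168.4 = 0.1690; R = Sᾱ/(1−ᾱ) = 28.468/(1−0.1690) = 34.258 m².
Lp = 88.5 + 10·log₁₀(4/34.258) = 88.5 + (-9.33) = 79.2 dB.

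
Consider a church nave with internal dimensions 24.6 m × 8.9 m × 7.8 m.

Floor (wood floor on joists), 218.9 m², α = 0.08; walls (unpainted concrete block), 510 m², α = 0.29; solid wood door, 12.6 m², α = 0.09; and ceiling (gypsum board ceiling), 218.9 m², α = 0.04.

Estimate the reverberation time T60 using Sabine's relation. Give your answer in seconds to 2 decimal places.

Total absorption A = 218.9×0.08 + 510×0.29 + 12.6×0.09 + 218.9×0.04
  = 17.512 + 147.900 + 1.134 + 8.756 = 175.302 m² sabins.
Room volume: 1707.732 m³.
T = 0.161 V/A = 0.161·1707.732/175.302 = 1.57 s.

1.57 s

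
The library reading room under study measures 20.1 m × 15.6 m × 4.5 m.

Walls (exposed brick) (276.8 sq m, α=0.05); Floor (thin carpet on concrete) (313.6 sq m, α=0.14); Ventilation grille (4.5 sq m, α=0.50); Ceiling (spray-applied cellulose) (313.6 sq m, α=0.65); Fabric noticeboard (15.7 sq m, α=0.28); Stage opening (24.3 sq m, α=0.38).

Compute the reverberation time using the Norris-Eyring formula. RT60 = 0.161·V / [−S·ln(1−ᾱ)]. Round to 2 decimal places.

Total surface area S = 276.8 + 313.6 + 4.5 + 313.6 + 15.7 + 24.3 = 948.5 sq m.
Absorption A = 276.8·0.05 + 313.6·0.14 + 4.5·0.50 + 313.6·0.65 + 15.7·0.28 + 24.3·0.38 = 277.464 sabins.
Mean coefficient ᾱ = A/S = 0.2925.
−S·ln(1−ᾱ) = −948.5 × ln(1 − 0.2925) = 328.198.
V = 20.1 × 15.6 × 4.5 = 1411.02 m³.
RT60 = 0.161 × 1411.02 / 328.198 = 0.69 s.

0.69 sec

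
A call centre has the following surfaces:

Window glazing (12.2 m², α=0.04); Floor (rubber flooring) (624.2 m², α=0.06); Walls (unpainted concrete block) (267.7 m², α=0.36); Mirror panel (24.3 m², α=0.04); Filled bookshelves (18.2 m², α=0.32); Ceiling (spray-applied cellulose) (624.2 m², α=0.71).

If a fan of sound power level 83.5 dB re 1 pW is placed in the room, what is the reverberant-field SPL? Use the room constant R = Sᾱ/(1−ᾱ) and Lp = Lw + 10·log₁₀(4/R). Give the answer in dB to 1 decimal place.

A = 584.290 sabins; S = 1570.8 m².
ᾱ = 0.3720, so room constant R = A/(1−ᾱ) = 930.398 m².
Lp = 83.5 + 10·log₁₀(4/930.398) = 83.5 + (-23.67) = 59.8 dB.

59.8 dB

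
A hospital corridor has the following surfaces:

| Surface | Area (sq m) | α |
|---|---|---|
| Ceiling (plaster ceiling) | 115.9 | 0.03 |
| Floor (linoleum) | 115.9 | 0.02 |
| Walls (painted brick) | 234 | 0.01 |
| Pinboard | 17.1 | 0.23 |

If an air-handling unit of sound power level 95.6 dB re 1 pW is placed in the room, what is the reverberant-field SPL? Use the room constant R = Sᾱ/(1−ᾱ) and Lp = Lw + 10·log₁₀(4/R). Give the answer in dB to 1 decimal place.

A = 12.068 sabins; S = 482.9 sq m.
ᾱ = 12.068/482.9 = 0.0250; R = Sᾱ/(1−ᾱ) = 12.068/(1−0.0250) = 12.377 sq m.
Lp = 95.6 + 10·log₁₀(4/12.377) = 95.6 + (-4.91) = 90.7 dB.

90.7 dB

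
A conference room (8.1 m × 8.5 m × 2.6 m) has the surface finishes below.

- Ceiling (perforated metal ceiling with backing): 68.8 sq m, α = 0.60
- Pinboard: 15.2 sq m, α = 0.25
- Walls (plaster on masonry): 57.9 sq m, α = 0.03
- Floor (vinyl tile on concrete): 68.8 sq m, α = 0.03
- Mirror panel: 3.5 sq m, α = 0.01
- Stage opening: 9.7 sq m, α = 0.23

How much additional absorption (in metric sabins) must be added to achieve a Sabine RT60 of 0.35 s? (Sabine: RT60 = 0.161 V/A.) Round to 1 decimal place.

31.2 sabins

Summing Sᵢαᵢ: 41.280 + 3.800 + 1.737 + 2.064 + 0.035 + 2.231 → A₁ = 51.147 sabins.
Target A₂ = 0.161·179.01/0.35 = 82.345 sabins (V = 179.01 m³).
ΔA = A₂ − A₁ = 82.345 − 51.147 = 31.2 sabins.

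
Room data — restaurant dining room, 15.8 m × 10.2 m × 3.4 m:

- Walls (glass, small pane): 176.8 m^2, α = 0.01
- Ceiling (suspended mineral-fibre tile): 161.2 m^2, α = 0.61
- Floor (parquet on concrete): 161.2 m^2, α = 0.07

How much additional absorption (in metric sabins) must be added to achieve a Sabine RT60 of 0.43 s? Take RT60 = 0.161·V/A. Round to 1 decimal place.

Total absorption A₁ = 176.8*0.01 + 161.2*0.61 + 161.2*0.07
  = 1.768 + 98.332 + 11.284 = 111.384 m^2 sabins.
V = 547.944 m³. Required absorption A₂ = 0.161 × 547.944 / 0.43 = 205.160 sabins.
ΔA = A₂ − A₁ = 205.160 − 111.384 = 93.8 sabins.

93.8 sabins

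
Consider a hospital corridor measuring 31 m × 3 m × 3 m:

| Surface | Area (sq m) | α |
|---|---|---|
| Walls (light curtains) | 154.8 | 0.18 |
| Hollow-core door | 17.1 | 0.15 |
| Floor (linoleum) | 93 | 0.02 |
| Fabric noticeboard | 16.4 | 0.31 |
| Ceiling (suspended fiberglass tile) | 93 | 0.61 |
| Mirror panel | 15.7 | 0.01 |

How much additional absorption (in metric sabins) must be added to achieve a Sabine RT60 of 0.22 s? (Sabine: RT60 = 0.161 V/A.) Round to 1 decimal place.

Total absorption A₁ = 154.8·0.18 + 17.1·0.15 + 93·0.02 + 16.4·0.31 + 93·0.61 + 15.7·0.01
  = 27.864 + 2.565 + 1.860 + 5.084 + 56.730 + 0.157 = 94.260 sq m sabins.
V = 279 m³. Required absorption A₂ = 0.161 × 279 / 0.22 = 204.177 sabins.
ΔA = A₂ − A₁ = 204.177 − 94.260 = 109.9 sabins.

109.9 sabins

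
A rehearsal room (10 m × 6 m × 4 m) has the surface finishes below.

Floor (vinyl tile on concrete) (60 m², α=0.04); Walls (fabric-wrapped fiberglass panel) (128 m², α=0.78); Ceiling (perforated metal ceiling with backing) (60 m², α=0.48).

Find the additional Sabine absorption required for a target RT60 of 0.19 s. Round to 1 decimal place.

Summing Sᵢαᵢ: 2.400 + 99.840 + 28.800 → A₁ = 131.040 sabins.
V = 240 m³. Required absorption A₂ = 0.161 × 240 / 0.19 = 203.368 sabins.
ΔA = A₂ − A₁ = 203.368 − 131.040 = 72.3 sabins.

72.3 sabins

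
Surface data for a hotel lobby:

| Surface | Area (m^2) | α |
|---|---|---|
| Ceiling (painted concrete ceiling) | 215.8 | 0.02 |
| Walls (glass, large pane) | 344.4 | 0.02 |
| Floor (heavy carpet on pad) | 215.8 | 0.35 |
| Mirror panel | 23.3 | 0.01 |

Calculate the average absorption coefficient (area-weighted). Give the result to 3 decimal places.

S = Σ Sᵢ = 215.8 + 344.4 + 215.8 + 23.3 = 799.3 m^2.
Σ(Sᵢαᵢ) = 215.8·0.02 + 344.4·0.02 + 215.8·0.35 + 23.3·0.01 = 86.967.
ᾱ = 86.967 / 799.3 = 0.109.

0.109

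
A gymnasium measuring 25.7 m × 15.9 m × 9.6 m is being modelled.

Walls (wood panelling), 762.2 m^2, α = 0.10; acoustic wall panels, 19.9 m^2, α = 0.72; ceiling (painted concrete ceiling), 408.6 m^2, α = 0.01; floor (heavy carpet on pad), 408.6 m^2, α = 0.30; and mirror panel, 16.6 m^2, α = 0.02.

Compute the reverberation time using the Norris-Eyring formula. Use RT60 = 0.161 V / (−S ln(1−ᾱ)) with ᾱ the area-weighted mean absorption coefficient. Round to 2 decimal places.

Total surface area S = 762.2 + 19.9 + 408.6 + 408.6 + 16.6 = 1615.9 m^2.
Absorption A = 762.2·0.10 + 19.9·0.72 + 408.6·0.01 + 408.6·0.30 + 16.6·0.02 = 217.546 sabins.
Mean coefficient ᾱ = A/S = 0.1346.
−S·ln(1−ᾱ) = −1615.9 × ln(1 − 0.1346) = 233.600.
V = 25.7 × 15.9 × 9.6 = 3922.848 m³.
T = 0.161·V/[−S·ln(1−ᾱ)] = 0.161·3922.848/233.600 = 2.70 s.

2.70 seconds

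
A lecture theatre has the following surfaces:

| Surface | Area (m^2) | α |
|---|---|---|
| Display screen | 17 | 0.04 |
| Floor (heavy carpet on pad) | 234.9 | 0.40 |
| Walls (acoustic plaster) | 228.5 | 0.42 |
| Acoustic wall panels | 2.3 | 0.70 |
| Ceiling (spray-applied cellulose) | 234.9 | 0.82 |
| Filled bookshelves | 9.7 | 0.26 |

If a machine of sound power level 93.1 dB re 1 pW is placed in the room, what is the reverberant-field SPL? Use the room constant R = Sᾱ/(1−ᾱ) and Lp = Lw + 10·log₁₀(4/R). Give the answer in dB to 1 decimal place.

Σ(Sᵢαᵢ) = 17×0.04 + 234.9×0.40 + 228.5×0.42 + 2.3×0.70 + 234.9×0.82 + 9.7×0.26 = 387.360; total area S = 727.3 m^2.
ᾱ = 0.5326, so room constant R = A/(1−ᾱ) = 828.755 m^2.
Lp = 93.1 + 10·log₁₀(4/828.755) = 93.1 + (-23.16) = 69.9 dB.

69.9 dB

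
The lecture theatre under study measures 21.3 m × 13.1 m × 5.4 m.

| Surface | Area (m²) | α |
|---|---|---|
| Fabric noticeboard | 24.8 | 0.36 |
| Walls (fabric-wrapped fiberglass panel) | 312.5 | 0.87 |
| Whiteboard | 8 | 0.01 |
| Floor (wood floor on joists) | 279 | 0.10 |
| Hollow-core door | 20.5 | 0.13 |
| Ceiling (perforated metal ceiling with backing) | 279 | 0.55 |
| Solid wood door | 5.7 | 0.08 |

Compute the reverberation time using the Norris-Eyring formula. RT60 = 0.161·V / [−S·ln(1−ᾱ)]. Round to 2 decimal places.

S = Σ Sᵢ = 929.5 m².
Absorption A = 24.8·0.36 + 312.5·0.87 + 8·0.01 + 279·0.10 + 20.5·0.13 + 279·0.55 + 5.7·0.08 = 465.354 sabins.
Mean coefficient ᾱ = A/S = 0.5006.
Eyring denominator: −S ln(1−ᾱ) = 645.396.
V = 21.3 × 13.1 × 5.4 = 1506.762 m³.
T = 0.161·V/[−S·ln(1−ᾱ)] = 0.161·1506.762/645.396 = 0.38 s.

0.38 seconds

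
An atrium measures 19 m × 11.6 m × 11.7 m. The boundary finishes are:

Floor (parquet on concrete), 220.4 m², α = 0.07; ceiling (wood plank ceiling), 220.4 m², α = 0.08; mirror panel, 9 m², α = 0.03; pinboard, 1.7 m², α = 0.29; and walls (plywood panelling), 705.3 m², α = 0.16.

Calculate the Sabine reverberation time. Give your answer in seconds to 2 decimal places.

2.83 sec

Summing Sᵢαᵢ: 15.428 + 17.632 + 0.270 + 0.493 + 112.848 → A = 146.671 sabins.
Volume V = 19 × 11.6 × 11.7 = 2578.68 m³.
Sabine: RT60 = 0.161 × 2578.68 / 146.671 = 2.83 s.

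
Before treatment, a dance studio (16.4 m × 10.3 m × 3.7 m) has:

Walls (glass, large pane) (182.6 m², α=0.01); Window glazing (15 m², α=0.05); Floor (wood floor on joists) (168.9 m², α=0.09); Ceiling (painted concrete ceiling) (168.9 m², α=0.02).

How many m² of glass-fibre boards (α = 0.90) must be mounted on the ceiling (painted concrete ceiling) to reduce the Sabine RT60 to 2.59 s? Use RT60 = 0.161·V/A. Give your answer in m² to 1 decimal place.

20.1

A₁ = Σ Sᵢαᵢ = 182.6·0.01 + 15·0.05 + 168.9·0.09 + 168.9·0.02 = 21.155 sabins.
Required A₂ = 0.161·625.004/2.59 = 38.852 sabins.
Absorption to add: 38.852 − 21.155 = 17.697 sabins.
Each m² of panel replacing the ceiling (painted concrete ceiling) adds (0.90 − 0.02) = 0.88 sabins.
Area = ΔA/Δα = 17.697/0.88 = 20.1 m².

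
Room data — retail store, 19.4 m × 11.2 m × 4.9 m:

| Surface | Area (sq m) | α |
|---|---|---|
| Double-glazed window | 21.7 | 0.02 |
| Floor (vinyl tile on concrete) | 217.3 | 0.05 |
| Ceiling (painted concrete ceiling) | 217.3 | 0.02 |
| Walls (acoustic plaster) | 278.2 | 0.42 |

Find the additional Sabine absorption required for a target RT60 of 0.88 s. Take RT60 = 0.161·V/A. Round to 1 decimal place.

62.3 sabins

Summing Sᵢαᵢ: 0.434 + 10.865 + 4.346 + 116.844 → A₁ = 132.489 sabins.
Target A₂ = 0.161·1064.672/0.88 = 194.787 sabins (V = 1064.672 m³).
Additional absorption ΔA = 194.787 − 132.489 = 62.3 sabins.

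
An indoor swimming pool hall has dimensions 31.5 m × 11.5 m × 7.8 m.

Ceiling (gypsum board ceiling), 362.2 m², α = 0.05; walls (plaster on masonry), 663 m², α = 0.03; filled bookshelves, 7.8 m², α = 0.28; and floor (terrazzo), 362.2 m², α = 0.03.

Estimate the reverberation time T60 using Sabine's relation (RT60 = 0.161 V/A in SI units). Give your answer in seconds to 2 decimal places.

A = Σ Sᵢαᵢ = 362.2×0.05 + 663×0.03 + 7.8×0.28 + 362.2×0.03 = 51.050 sabins.
Room volume: 2825.55 m³.
T = 0.161 V/A = 0.161·2825.55/51.050 = 8.91 s.

8.91 seconds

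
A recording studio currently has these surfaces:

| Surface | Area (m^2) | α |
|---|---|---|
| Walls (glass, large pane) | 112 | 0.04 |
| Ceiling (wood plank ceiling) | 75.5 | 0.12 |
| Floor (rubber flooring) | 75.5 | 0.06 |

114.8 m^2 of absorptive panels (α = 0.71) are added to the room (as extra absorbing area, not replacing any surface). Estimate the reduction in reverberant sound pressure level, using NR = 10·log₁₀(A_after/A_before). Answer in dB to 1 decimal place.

A_before = Σ Sᵢαᵢ = 112·0.04 + 75.5·0.12 + 75.5·0.06 = 18.070 sabins.
Added absorption = 114.8 × 0.71 = 81.508 sabins.
New total A_after = 99.578 sabins.
Reduction = 10 log₁₀(A_after/A_before) = 10 log₁₀(5.5107) = 7.4 dB.

7.4 dB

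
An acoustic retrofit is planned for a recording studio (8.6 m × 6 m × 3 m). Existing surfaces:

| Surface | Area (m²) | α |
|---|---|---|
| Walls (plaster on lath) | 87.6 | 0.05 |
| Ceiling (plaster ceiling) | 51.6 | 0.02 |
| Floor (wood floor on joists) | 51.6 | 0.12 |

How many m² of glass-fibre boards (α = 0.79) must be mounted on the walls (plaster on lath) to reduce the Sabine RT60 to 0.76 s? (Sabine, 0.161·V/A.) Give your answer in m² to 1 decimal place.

28.6

Equivalent absorption area: A₁ = 87.6·0.05 + 51.6·0.02 + 51.6·0.12 = 11.604 m².
V = 154.8 m³. Target absorption A₂ = 0.161 × 154.8 / 0.76 = 32.793 sabins.
Absorption to add: 32.793 − 11.604 = 21.189 sabins.
Each m² of panel replacing the walls (plaster on lath) adds (0.79 − 0.05) = 0.74 sabins.
Area = ΔA/Δα = 21.189/0.74 = 28.6 m².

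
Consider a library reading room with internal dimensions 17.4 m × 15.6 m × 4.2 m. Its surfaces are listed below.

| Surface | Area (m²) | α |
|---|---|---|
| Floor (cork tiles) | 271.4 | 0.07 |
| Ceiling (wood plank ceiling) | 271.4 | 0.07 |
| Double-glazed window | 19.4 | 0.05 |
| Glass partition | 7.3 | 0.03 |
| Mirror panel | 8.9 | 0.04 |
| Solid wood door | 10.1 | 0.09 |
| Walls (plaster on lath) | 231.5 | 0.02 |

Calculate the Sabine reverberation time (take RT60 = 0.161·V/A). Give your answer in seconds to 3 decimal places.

Summing Sᵢαᵢ: 18.998 + 18.998 + 0.970 + 0.219 + 0.356 + 0.909 + 4.630 → A = 45.080 sabins.
Room volume: 1140.048 m³.
RT60 = 0.161 · V / A = 0.161 × 1140.048 / 45.080 = 4.072 s.

4.072 seconds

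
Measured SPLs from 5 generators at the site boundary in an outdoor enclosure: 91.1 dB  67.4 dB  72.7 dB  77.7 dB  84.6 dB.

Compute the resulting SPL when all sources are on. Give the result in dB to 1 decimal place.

Converting to relative power and adding: 10^(91.1/10) + 10^(67.4/10) + 10^(72.7/10) + 10^(77.7/10) + 10^(84.6/10) = 1.66e+09.
Combined level = 10 log₁₀(1.66e+09) = 92.2 dB.

92.2 dB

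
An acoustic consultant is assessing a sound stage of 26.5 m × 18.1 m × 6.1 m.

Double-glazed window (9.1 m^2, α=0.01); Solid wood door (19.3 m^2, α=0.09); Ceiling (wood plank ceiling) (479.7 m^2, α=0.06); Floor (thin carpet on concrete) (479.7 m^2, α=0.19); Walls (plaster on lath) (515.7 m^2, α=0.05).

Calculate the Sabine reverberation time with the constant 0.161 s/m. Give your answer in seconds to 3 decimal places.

A = Σ Sᵢαᵢ = 9.1·0.01 + 19.3·0.09 + 479.7·0.06 + 479.7·0.19 + 515.7·0.05 = 147.538 sabins.
Room volume: 2925.865 m³.
RT60 = 0.161 · V / A = 0.161 × 2925.865 / 147.538 = 3.193 s.

3.193 sec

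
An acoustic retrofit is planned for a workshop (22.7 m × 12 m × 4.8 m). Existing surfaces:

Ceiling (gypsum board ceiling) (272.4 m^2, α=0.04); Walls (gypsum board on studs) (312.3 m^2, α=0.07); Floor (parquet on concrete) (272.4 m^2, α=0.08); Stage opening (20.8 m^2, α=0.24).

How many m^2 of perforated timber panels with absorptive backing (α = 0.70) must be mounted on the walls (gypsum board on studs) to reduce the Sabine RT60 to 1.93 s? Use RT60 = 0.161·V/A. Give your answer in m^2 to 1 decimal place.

Total absorption A₁ = 272.4*0.04 + 312.3*0.07 + 272.4*0.08 + 20.8*0.24
  = 10.896 + 21.861 + 21.792 + 4.992 = 59.541 m^2 sabins.
Required A₂ = 0.161·1307.52/1.93 = 109.073 sabins.
Absorption to add: 109.073 − 59.541 = 49.532 sabins.
Each m^2 of panel replacing the walls (gypsum board on studs) adds (0.70 − 0.07) = 0.63 sabins.
Panel area = 49.532 / 0.63 = 78.6 m^2.

78.6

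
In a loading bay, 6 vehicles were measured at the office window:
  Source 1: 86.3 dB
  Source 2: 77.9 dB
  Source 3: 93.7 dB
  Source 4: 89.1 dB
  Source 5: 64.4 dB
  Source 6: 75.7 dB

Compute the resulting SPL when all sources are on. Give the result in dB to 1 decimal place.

Sum in the linear (power) domain: Σ 10^(Lᵢ/10) = 10^(86.3/10) + 10^(77.9/10) + 10^(93.7/10) + 10^(89.1/10) + 10^(64.4/10) + 10^(75.7/10) = 3.685e+09.
Combined level = 10 log₁₀(3.685e+09) = 95.7 dB.

95.7 dB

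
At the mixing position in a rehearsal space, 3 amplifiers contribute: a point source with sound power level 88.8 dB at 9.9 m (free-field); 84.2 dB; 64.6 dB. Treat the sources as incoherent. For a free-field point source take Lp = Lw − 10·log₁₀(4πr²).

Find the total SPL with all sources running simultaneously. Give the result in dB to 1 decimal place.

Source at 9.9 m: Lp = 88.8 − 10·log₁₀(4π·9.9²) = 88.8 − 10·log₁₀(1231.630) = 57.9 dB.
Σ 10^(Lᵢ/10) = 2.665e+08.
Combined level = 10 log₁₀(2.665e+08) = 84.3 dB.

84.3 dB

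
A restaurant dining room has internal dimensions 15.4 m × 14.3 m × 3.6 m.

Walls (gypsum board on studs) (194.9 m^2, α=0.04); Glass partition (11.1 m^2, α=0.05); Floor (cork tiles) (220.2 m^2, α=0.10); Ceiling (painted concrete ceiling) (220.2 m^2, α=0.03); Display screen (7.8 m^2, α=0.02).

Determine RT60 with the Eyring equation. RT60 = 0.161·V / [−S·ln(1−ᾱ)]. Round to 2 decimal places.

S = Σ Sᵢ = 654.2 m^2.
Σ(Sᵢαᵢ) = 194.9×0.04 + 11.1×0.05 + 220.2×0.10 + 220.2×0.03 + 7.8×0.02 = 37.133.
ᾱ = 37.133 / 654.2 = 0.0568.
−S·ln(1−ᾱ) = −654.2 × ln(1 − 0.0568) = 38.256.
V = 15.4 × 14.3 × 3.6 = 792.792 m³.
T = 0.161·V/[−S·ln(1−ᾱ)] = 0.161·792.792/38.256 = 3.34 s.

3.34 s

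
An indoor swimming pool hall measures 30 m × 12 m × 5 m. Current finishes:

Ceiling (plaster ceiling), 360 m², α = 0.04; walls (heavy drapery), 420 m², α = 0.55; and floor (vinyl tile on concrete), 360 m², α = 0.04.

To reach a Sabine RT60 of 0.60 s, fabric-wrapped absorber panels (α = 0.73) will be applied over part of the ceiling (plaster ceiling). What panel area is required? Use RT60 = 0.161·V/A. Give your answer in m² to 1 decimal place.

Equivalent absorption area: A₁ = 360·0.04 + 420·0.55 + 360·0.04 = 259.800 m².
V = 1800 m³. Target absorption A₂ = 0.161 × 1800 / 0.60 = 483.000 sabins.
ΔA needed = 483.000 − 259.800 = 223.200 sabins.
Each m² of panel replacing the ceiling (plaster ceiling) adds (0.73 − 0.04) = 0.69 sabins.
Panel area = 223.200 / 0.69 = 323.5 m².

323.5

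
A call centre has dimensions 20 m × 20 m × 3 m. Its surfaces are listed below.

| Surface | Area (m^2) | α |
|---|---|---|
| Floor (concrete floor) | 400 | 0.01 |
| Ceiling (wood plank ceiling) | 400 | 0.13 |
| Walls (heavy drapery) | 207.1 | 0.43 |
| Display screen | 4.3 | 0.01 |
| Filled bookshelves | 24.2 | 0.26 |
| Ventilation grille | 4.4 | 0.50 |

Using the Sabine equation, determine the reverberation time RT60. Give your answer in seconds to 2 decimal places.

Equivalent absorption area: A = 400·0.01 + 400·0.13 + 207.1·0.43 + 4.3·0.01 + 24.2·0.26 + 4.4·0.50 = 153.588 m^2.
Volume V = 20 × 20 × 3 = 1200 m³.
T = 0.161 V/A = 0.161·1200/153.588 = 1.26 s.

1.26 s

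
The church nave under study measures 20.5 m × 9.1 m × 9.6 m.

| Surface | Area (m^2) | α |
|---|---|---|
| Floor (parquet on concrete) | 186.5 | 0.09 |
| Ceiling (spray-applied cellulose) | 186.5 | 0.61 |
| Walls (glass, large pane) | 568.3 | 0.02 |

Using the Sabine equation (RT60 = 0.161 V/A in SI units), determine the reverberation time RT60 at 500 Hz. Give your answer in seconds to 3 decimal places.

Total absorption A = 186.5·0.09 + 186.5·0.61 + 568.3·0.02
  = 16.785 + 113.765 + 11.366 = 141.916 m^2 sabins.
V = 20.5·9.1·9.6 = 1790.88 m³.
T = 0.161 V/A = 0.161·1790.88/141.916 = 2.032 s.

2.032 seconds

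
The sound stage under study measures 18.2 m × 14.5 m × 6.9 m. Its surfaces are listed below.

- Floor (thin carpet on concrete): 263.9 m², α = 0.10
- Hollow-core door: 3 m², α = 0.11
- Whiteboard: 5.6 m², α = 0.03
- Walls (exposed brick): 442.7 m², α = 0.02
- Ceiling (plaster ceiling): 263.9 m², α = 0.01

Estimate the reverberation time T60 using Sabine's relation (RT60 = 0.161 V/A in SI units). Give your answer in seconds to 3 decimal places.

A = Σ Sᵢαᵢ = 263.9*0.10 + 3*0.11 + 5.6*0.03 + 442.7*0.02 + 263.9*0.01 = 38.381 sabins.
Room volume: 1820.91 m³.
Sabine: RT60 = 0.161 × 1820.91 / 38.381 = 7.638 s.

7.638 s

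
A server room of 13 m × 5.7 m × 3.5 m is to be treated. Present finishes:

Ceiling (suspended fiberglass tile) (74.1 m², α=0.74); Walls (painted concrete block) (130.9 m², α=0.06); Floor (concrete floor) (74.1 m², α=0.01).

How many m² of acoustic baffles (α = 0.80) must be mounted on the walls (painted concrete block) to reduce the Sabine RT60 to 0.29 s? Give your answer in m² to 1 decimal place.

Equivalent absorption area: A₁ = 74.1·0.74 + 130.9·0.06 + 74.1·0.01 = 63.429 m².
Required A₂ = 0.161·259.35/0.29 = 143.984 sabins.
ΔA needed = 143.984 − 63.429 = 80.555 sabins.
Net gain per m²: Δα = 0.80 − 0.06 = 0.74.
Panel area = 80.555 / 0.74 = 108.9 m².

108.9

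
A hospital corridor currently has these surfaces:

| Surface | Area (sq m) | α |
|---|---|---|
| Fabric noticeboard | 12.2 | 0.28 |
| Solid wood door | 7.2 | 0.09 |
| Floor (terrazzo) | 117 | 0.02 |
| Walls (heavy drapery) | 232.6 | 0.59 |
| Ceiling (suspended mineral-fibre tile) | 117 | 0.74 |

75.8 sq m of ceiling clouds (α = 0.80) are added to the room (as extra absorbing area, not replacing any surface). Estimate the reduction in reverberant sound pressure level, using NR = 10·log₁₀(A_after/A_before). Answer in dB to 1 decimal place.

Total absorption A_before = 12.2×0.28 + 7.2×0.09 + 117×0.02 + 232.6×0.59 + 117×0.74
  = 3.416 + 0.648 + 2.340 + 137.234 + 86.580 = 230.218 sq m sabins.
Treatment contributes 75.8·0.80 = 60.640 sabins.
A_after = 230.218 + 60.640 = 290.858 sabins.
NR = 10·log₁₀(290.858/230.218) = 1.0 dB.

1.0 dB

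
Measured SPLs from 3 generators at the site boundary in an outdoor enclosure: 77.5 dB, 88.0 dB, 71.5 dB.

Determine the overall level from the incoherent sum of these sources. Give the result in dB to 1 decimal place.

88.5 dB

Sum in the linear (power) domain: Σ 10^(Lᵢ/10) = 10^(77.5/10) + 10^(88.0/10) + 10^(71.5/10) = 7.013e+08.
Back to dB: 10·log₁₀ Σ = 88.5 dB.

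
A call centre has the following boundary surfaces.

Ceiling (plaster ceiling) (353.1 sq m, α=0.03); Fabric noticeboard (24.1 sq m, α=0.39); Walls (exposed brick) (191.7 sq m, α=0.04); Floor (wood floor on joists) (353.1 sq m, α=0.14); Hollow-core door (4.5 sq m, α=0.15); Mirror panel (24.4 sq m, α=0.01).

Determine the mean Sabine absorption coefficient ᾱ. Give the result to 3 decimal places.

0.082

S = Σ Sᵢ = 353.1 + 24.1 + 191.7 + 353.1 + 4.5 + 24.4 = 950.9 sq m.
A = 353.1*0.03 + 24.1*0.39 + 191.7*0.04 + 353.1*0.14 + 4.5*0.15 + 24.4*0.01 = 78.013 sabins.
ᾱ = A/S = 0.082.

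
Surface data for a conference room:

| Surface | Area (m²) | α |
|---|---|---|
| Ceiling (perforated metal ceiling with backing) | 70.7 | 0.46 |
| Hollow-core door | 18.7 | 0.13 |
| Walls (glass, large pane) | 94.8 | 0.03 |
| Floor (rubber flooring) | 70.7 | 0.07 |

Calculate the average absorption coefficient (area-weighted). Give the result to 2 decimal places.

S = Σ Sᵢ = 70.7 + 18.7 + 94.8 + 70.7 = 254.9 m².
Σ(Sᵢαᵢ) = 70.7·0.46 + 18.7·0.13 + 94.8·0.03 + 70.7·0.07 = 42.746.
ᾱ = 42.746 / 254.9 = 0.17.

0.17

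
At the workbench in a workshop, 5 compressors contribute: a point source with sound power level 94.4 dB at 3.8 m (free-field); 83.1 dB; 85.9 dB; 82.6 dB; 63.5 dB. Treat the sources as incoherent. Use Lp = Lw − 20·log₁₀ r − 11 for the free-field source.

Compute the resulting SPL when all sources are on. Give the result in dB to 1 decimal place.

Source at 3.8 m: Lp = 94.4 − 20·log₁₀(3.8) − 11 = 71.8 dB.
Σ 10^(Lᵢ/10) = 7.926e+08.
Back to dB: 10·log₁₀ Σ = 89.0 dB.

89.0 dB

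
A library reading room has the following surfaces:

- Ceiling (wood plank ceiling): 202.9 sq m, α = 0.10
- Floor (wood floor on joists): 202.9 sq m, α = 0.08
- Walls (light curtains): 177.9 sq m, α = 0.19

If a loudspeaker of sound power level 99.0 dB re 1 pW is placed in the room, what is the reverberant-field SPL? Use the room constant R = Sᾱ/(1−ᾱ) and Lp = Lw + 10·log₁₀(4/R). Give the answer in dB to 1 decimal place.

86.0 dB

Σ(Sᵢαᵢ) = 202.9·0.10 + 202.9·0.08 + 177.9·0.19 = 70.323; total area S = 583.7 sq m.
ᾱ = 70.323/583.7 = 0.1205; R = Sᾱ/(1−ᾱ) = 70.323/(1−0.1205) = 79.958 sq m.
Lp = Lw + 10 log₁₀(4/R) = 99.0 -13.01 = 86.0 dB.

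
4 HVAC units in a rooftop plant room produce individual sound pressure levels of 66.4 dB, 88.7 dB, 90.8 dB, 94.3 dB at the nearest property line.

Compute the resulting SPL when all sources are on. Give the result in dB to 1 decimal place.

Σ 10^(Lᵢ/10) = 4.639e+09.
Back to dB: 10·log₁₀ Σ = 96.7 dB.

96.7 dB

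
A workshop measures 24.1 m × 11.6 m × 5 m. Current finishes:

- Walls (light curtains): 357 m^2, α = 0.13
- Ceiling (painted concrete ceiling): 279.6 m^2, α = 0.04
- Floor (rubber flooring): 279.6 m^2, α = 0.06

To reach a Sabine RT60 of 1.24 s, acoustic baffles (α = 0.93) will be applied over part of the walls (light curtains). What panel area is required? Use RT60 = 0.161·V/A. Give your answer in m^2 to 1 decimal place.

Summing Sᵢαᵢ: 46.410 + 11.184 + 16.776 → A₁ = 74.370 sabins.
Required A₂ = 0.161·1397.8/1.24 = 181.489 sabins.
ΔA needed = 181.489 − 74.370 = 107.119 sabins.
Net gain per m^2: Δα = 0.93 − 0.13 = 0.80.
Panel area = 107.119 / 0.80 = 133.9 m^2.

133.9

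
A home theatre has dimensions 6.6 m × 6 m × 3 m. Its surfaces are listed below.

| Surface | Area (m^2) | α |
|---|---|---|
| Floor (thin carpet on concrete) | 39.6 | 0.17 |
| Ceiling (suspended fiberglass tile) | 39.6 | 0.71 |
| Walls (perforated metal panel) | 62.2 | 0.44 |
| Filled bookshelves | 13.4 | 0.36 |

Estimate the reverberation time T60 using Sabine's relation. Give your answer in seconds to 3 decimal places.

A = Σ Sᵢαᵢ = 39.6·0.17 + 39.6·0.71 + 62.2·0.44 + 13.4·0.36 = 67.040 sabins.
V = 6.6·6·3 = 118.8 m³.
Sabine: RT60 = 0.161 × 118.8 / 67.040 = 0.285 s.

0.285 s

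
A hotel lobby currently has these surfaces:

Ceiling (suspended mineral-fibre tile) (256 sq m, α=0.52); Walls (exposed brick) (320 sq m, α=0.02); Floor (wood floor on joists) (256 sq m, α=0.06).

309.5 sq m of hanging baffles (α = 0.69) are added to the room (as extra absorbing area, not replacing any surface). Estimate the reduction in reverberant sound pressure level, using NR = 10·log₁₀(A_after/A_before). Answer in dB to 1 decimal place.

3.8 dB

Total absorption A_before = 256×0.52 + 320×0.02 + 256×0.06
  = 133.120 + 6.400 + 15.360 = 154.880 sq m sabins.
Added absorption = 309.5 × 0.69 = 213.555 sabins.
New total A_after = 368.435 sabins.
Reduction = 10 log₁₀(A_after/A_before) = 10 log₁₀(2.3788) = 3.8 dB.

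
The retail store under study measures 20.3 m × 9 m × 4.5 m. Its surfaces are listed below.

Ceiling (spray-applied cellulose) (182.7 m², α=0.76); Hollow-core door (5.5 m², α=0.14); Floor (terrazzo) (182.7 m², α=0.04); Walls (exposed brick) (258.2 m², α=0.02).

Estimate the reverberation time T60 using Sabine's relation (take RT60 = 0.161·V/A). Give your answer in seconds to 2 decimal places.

0.87 s

Equivalent absorption area: A = 182.7×0.76 + 5.5×0.14 + 182.7×0.04 + 258.2×0.02 = 152.094 m².
Room volume: 822.15 m³.
Sabine: RT60 = 0.161 × 822.15 / 152.094 = 0.87 s.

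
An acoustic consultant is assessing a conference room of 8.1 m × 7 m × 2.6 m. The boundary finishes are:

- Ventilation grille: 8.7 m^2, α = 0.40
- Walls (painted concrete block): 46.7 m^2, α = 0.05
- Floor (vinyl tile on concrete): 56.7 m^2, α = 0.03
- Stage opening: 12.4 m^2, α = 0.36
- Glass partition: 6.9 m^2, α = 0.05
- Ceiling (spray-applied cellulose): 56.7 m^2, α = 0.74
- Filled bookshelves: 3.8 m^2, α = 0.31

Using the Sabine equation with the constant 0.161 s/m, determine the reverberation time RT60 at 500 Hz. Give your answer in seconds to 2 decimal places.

0.43 s

A = Σ Sᵢαᵢ = 8.7·0.40 + 46.7·0.05 + 56.7·0.03 + 12.4·0.36 + 6.9·0.05 + 56.7·0.74 + 3.8·0.31 = 55.461 sabins.
Room volume: 147.42 m³.
RT60 = 0.161 · V / A = 0.161 × 147.42 / 55.461 = 0.43 s.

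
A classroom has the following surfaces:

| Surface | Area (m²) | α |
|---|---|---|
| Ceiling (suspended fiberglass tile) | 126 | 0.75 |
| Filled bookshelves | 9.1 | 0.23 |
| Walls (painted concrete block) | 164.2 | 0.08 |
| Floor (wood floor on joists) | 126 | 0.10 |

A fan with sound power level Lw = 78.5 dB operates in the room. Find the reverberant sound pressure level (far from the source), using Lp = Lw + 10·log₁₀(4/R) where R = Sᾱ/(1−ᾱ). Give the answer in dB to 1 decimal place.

Σ(Sᵢαᵢ) = 126×0.75 + 9.1×0.23 + 164.2×0.08 + 126×0.10 = 122.329; total area S = 425.3 m².
ᾱ = 122.329/425.3 = 0.2876; R = Sᾱ/(1−ᾱ) = 122.329/(1−0.2876) = 171.714 m².
Lp = Lw + 10 log₁₀(4/R) = 78.5 -16.33 = 62.2 dB.

62.2 dB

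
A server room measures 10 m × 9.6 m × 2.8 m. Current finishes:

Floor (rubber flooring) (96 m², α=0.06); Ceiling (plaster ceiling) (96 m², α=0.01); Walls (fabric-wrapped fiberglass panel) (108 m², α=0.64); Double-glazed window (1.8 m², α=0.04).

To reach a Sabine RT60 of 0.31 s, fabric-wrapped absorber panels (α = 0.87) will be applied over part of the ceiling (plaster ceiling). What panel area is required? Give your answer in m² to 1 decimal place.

74.1

Total absorption A₁ = 96·0.06 + 96·0.01 + 108·0.64 + 1.8·0.04
  = 5.760 + 0.960 + 69.120 + 0.072 = 75.912 m² sabins.
V = 268.8 m³. Target absorption A₂ = 0.161 × 268.8 / 0.31 = 139.603 sabins.
Absorption to add: 139.603 − 75.912 = 63.691 sabins.
Each m² of panel replacing the ceiling (plaster ceiling) adds (0.87 − 0.01) = 0.86 sabins.
Area = ΔA/Δα = 63.691/0.86 = 74.1 m².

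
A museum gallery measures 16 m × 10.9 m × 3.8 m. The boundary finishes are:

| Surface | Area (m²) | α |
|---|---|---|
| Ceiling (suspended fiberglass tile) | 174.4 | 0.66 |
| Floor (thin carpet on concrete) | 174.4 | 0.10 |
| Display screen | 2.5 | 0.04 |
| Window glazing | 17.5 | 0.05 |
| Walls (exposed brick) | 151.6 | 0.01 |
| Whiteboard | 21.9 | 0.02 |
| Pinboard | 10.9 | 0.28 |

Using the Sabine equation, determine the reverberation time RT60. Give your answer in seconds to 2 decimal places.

0.77 s

Total absorption A = 174.4*0.66 + 174.4*0.10 + 2.5*0.04 + 17.5*0.05 + 151.6*0.01 + 21.9*0.02 + 10.9*0.28
  = 115.104 + 17.440 + 0.100 + 0.875 + 1.516 + 0.438 + 3.052 = 138.525 m² sabins.
Room volume: 662.72 m³.
Sabine: RT60 = 0.161 × 662.72 / 138.525 = 0.77 s.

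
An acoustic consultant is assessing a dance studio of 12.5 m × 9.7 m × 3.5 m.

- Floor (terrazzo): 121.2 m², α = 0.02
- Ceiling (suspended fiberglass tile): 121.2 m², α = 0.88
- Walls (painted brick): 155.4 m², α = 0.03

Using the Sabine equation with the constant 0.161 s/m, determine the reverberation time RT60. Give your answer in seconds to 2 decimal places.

Summing Sᵢαᵢ: 2.424 + 106.656 + 4.662 → A = 113.742 sabins.
Volume V = 12.5 × 9.7 × 3.5 = 424.375 m³.
T = 0.161 V/A = 0.161·424.375/113.742 = 0.60 s.

0.60 s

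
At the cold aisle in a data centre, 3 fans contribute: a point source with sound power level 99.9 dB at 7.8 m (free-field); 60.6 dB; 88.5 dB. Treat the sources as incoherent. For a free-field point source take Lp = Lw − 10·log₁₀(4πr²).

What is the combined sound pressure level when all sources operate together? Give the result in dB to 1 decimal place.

88.6 dB

Source at 7.8 m: Lp = 99.9 − 10·log₁₀(4π·7.8²) = 99.9 − 10·log₁₀(764.538) = 71.1 dB.
Sum in the linear (power) domain: Σ 10^(Lᵢ/10) = 10^(71.1/10) + 10^(60.6/10) + 10^(88.5/10) = 7.22e+08.
Back to dB: 10·log₁₀ Σ = 88.6 dB.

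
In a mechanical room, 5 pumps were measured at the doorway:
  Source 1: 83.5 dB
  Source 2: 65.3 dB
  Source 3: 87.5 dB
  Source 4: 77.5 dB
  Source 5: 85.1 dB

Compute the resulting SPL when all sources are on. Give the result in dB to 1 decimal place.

90.7 dB

Converting to relative power and adding: 10^(83.5/10) + 10^(65.3/10) + 10^(87.5/10) + 10^(77.5/10) + 10^(85.1/10) = 1.169e+09.
Combined level = 10 log₁₀(1.169e+09) = 90.7 dB.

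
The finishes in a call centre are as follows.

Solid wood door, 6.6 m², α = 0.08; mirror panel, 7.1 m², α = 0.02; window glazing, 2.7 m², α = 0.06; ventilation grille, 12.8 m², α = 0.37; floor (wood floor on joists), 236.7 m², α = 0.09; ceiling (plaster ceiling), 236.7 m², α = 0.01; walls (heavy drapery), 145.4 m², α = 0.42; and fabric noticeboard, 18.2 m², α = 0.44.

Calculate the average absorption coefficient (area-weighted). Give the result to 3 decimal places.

Total surface area S = 666.2 m².
Σ(Sᵢαᵢ) = 6.6×0.08 + 7.1×0.02 + 2.7×0.06 + 12.8×0.37 + 236.7×0.09 + 236.7×0.01 + 145.4×0.42 + 18.2×0.44 = 98.314.
ᾱ = 98.314 / 666.2 = 0.148.

0.148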